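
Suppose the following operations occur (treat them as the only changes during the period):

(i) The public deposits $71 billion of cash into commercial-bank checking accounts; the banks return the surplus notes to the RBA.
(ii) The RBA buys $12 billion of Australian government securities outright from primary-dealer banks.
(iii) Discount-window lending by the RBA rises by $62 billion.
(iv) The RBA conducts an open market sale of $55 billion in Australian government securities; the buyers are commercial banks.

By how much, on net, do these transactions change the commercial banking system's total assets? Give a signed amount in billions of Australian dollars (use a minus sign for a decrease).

Currency deposit $71 billion: bank balance sheets expand → +$71B.
OMO purchase (from banks) $12 billion: just an asset swap on bank balance sheets → 0.
Discount-window loan $62 billion: bank balance sheets expand → +$62B.
OMO sale (to banks) $55 billion: just an asset swap on bank balance sheets → 0.
Net: 71 + 0 + 62 + 0 = +$133 billion.

+$133 billion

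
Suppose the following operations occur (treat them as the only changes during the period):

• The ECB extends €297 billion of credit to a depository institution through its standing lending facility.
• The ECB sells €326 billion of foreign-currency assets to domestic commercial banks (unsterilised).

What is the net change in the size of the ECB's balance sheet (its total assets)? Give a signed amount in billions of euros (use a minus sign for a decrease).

-€29 billion

Discount-window loan €297 billion: an ECB asset is acquired → +€297B.
FX sale €326 billion: an ECB asset is shed → −€326B.
Net: 297 − 326 = -€29 billion.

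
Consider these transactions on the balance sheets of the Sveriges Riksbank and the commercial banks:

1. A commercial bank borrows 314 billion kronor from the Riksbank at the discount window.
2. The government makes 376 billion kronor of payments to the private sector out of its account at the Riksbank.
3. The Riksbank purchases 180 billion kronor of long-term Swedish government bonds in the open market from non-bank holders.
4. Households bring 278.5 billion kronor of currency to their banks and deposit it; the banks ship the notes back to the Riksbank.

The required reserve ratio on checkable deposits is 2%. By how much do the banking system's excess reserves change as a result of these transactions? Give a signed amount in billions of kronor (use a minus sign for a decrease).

+1131.81 billion

Discount-window loan 314 billion kronor: reserves +314B, deposits 0.
Government spending 376 billion kronor: reserves +376B, deposits +376B.
Asset purchase (from non-banks) 180 billion kronor: reserves +180B, deposits +180B.
Currency deposit 278.5 billion kronor: reserves +278.5B, deposits +278.5B.
Totals: Δreserves = +1148.5B, Δdeposits = +834.5B.
Δrequired reserves = 2% × +834.5B = +16.69B.
Δexcess reserves = Δreserves − Δrequired = +1148.5B − (+16.69B) = +1131.81 billion.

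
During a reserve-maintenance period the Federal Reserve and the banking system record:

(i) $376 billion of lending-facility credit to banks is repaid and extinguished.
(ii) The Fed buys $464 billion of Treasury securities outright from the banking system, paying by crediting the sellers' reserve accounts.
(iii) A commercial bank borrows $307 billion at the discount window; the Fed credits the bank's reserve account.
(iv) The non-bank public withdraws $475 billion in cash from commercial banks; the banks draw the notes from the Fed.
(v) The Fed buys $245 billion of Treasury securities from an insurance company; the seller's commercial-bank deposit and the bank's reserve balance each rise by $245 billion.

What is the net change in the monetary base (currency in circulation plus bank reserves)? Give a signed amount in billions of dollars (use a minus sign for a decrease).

Discount-window repayment $376 billion: Fed balance sheet contracts → −$376B.
OMO purchase (from banks) $464 billion: Fed balance sheet expands → +$464B.
Discount-window loan $307 billion: Fed balance sheet expands → +$307B.
Currency withdrawal $475 billion: just a shift between currency and reserves — both are base money → 0.
Asset purchase (from non-banks) $245 billion: Fed balance sheet expands → +$245B.
Net: −376 + 464 + 307 + 0 + 245 = +$640 billion.

+$640 billion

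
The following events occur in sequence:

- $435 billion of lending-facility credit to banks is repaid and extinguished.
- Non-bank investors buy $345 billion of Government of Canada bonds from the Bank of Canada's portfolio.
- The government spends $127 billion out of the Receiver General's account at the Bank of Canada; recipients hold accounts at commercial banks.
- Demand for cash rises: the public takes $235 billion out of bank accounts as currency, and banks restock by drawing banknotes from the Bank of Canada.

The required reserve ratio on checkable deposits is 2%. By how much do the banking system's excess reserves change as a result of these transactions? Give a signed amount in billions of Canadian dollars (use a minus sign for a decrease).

-$878.94 billion

Discount-window repayment $435 billion: reserves −$435B, deposits 0.
Asset sale (to non-banks) $345 billion: reserves −$345B, deposits −$345B.
Government spending $127 billion: reserves +$127B, deposits +$127B.
Currency withdrawal $235 billion: reserves −$235B, deposits −$235B.
Totals: Δreserves = −$888B, Δdeposits = −$453B.
Δrequired reserves = 2% × −$453B = −$9.06B.
Δexcess reserves = Δreserves − Δrequired = −$888B − (−$9.06B) = -$878.94 billion.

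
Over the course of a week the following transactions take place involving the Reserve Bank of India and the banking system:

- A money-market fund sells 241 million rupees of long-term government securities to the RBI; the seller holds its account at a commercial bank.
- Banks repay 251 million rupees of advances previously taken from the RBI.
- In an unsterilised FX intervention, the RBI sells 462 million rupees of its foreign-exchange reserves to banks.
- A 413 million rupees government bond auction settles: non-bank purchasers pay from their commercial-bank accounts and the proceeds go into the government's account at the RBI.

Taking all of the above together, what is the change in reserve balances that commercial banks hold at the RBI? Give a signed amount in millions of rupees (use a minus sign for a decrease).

-885 million

RBI balance sheet:
  Assets:      Securities +241M, Loans to banks −251M, Foreign assets −462M
  Liabilities: Bank reserves −885M, Government deposits +413M
So the change in reserve balances that commercial banks hold at the RBI is -885 million.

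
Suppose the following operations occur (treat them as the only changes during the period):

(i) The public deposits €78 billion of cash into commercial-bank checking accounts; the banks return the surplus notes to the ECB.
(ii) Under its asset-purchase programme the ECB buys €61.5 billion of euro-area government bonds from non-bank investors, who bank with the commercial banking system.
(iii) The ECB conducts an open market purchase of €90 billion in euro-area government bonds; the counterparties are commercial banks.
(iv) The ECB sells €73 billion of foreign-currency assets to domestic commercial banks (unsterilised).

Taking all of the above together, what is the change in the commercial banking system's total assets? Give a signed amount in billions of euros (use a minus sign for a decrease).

+€139.5 billion

ECB balance sheet:
  Assets:      Securities +€151.5B, Foreign assets −€73B
  Liabilities: Bank reserves +€156.5B, Currency in circulation −€78B
Commercial banking system:
  Assets:      Reserves at CB +€156.5B, Securities −€90B, Foreign assets +€73B
  Liabilities: Checkable deposits +€139.5B
Change in total bank assets = +€139.5 billion.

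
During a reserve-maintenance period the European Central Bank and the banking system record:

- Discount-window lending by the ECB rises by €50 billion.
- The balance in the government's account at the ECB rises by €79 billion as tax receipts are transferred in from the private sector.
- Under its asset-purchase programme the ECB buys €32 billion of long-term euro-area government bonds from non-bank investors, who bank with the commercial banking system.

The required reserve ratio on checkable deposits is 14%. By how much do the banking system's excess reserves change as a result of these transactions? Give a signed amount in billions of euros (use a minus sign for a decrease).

+€9.58 billion

Discount-window loan €50 billion: reserves +€50B, deposits 0.
Government account inflow €79 billion: reserves −€79B, deposits −€79B.
Asset purchase (from non-banks) €32 billion: reserves +€32B, deposits +€32B.
Totals: Δreserves = +€3B, Δdeposits = −€47B.
Δrequired reserves = 14% × −€47B = −€6.58B.
Δexcess reserves = Δreserves − Δrequired = +€3B − (−€6.58B) = +€9.58 billion.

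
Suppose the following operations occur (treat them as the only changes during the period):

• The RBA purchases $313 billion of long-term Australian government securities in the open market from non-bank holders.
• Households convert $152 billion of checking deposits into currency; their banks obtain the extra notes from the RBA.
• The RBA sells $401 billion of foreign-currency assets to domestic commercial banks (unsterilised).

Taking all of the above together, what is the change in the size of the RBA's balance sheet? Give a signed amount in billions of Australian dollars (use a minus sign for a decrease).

Asset purchase (from non-banks) $313 billion: an RBA asset is acquired → +$313B.
Currency withdrawal $152 billion: only the composition of liabilities changes → 0.
FX sale $401 billion: an RBA asset is shed → −$401B.
Net: 313 + 0 − 401 = -$88 billion.

-$88 billion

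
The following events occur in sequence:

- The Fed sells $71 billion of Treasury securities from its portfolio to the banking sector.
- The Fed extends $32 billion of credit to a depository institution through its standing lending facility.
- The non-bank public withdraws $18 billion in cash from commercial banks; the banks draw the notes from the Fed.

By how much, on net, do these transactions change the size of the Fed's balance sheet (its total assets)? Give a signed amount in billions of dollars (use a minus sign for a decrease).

-$39 billion

Fed balance sheet:
  Assets:      Securities −$71B, Loans to banks +$32B
  Liabilities: Bank reserves −$57B, Currency in circulation +$18B
Commercial banking system:
  Assets:      Reserves at CB −$57B, Securities +$71B
  Liabilities: Checkable deposits −$18B, Borrowings from CB +$32B
Change in total Fed assets = -$39 billion.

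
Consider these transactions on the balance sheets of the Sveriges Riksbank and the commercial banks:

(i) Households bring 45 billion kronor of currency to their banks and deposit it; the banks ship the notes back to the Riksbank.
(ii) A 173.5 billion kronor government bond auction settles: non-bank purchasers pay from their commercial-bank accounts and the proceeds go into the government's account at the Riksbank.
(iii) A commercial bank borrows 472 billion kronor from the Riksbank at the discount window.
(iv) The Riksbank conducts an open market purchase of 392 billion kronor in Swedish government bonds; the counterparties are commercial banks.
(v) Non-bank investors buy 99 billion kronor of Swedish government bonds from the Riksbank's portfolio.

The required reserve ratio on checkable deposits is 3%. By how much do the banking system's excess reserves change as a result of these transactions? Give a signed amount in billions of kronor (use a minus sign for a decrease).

Currency deposit 45 billion kronor: reserves +45B, deposits +45B.
Government account inflow 173.5 billion kronor: reserves −173.5B, deposits −173.5B.
Discount-window loan 472 billion kronor: reserves +472B, deposits 0.
OMO purchase (from banks) 392 billion kronor: reserves +392B, deposits 0.
Asset sale (to non-banks) 99 billion kronor: reserves −99B, deposits −99B.
Totals: Δreserves = +636.5B, Δdeposits = −227.5B.
Δrequired reserves = 3% × −227.5B = −6.825B.
Δexcess reserves = Δreserves − Δrequired = +636.5B − (−6.825B) = +643.325 billion.

+643.325 billion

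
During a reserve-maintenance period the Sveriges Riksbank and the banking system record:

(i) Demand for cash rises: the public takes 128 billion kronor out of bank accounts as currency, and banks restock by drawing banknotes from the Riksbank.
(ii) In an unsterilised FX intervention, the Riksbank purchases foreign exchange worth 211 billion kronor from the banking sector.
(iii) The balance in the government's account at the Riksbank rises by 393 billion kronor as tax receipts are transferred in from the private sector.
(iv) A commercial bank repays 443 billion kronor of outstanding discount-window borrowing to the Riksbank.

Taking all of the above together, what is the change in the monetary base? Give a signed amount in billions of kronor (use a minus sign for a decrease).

Currency withdrawal 128 billion kronor: just a shift between currency and reserves — both are base money → 0.
FX purchase 211 billion kronor: Riksbank balance sheet expands → +211B.
Government account inflow 393 billion kronor: reserves shift to a non-base liability → −393B.
Discount-window repayment 443 billion kronor: Riksbank balance sheet contracts → −443B.
Net: 0 + 211 − 393 − 443 = -625 billion.

-625 billion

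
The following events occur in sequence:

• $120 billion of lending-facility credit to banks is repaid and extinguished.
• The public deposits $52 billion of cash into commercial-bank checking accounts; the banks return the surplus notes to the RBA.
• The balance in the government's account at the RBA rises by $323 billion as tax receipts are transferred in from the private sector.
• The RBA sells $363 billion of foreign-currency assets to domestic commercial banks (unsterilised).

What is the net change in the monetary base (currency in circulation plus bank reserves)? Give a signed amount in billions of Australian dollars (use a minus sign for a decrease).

-$806 billion

RBA balance sheet:
  Assets:      Loans to banks −$120B, Foreign assets −$363B
  Liabilities: Bank reserves −$754B, Currency in circulation −$52B, Government deposits +$323B
Commercial banking system:
  Assets:      Reserves at CB −$754B, Foreign assets +$363B
  Liabilities: Checkable deposits −$271B, Borrowings from CB −$120B
Monetary base = currency + reserves: −$52B + (−$754B) = -$806 billion.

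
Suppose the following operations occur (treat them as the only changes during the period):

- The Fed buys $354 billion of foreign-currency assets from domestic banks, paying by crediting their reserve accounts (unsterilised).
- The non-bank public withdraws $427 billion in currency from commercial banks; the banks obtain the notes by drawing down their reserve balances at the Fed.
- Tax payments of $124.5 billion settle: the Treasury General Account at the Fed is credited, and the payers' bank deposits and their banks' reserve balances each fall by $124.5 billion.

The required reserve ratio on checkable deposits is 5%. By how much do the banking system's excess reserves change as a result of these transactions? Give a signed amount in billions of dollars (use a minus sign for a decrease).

FX purchase $354 billion: reserves +$354B, deposits 0.
Currency withdrawal $427 billion: reserves −$427B, deposits −$427B.
Government account inflow $124.5 billion: reserves −$124.5B, deposits −$124.5B.
Totals: Δreserves = −$197.5B, Δdeposits = −$551.5B.
Δrequired reserves = 5% × −$551.5B = −$27.575B.
Δexcess reserves = Δreserves − Δrequired = −$197.5B − (−$27.575B) = -$169.925 billion.

-$169.925 billion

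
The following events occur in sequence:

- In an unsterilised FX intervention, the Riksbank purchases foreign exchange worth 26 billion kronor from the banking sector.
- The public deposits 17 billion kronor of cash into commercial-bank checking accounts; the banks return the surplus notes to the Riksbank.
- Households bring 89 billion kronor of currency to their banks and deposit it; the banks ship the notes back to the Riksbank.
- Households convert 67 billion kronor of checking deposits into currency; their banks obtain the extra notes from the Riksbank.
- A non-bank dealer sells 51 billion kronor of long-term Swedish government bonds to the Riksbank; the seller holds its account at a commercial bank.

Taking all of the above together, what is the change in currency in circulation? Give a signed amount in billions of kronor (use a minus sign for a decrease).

-39 billion

FX purchase 26 billion kronor: no currency enters or leaves circulation → 0.
Currency deposit 17 billion kronor: notes return to the central bank → −17B.
Currency deposit 89 billion kronor: notes return to the central bank → −89B.
Currency withdrawal 67 billion kronor: notes leave the central bank → +67B.
Asset purchase (from non-banks) 51 billion kronor: no currency enters or leaves circulation → 0.
Net: 0 − 17 − 89 + 67 + 0 = -39 billion.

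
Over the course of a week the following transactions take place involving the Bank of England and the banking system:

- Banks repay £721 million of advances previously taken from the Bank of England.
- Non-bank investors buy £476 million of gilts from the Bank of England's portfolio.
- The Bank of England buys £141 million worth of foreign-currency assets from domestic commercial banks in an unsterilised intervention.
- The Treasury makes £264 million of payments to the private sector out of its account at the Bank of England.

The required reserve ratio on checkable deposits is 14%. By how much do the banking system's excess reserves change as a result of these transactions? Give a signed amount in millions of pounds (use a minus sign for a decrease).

Discount-window repayment £721 million: reserves −£721M, deposits 0.
Asset sale (to non-banks) £476 million: reserves −£476M, deposits −£476M.
FX purchase £141 million: reserves +£141M, deposits 0.
Government spending £264 million: reserves +£264M, deposits +£264M.
Totals: Δreserves = −£792M, Δdeposits = −£212M.
Δrequired reserves = 14% × −£212M = −£29.68M.
Δexcess reserves = Δreserves − Δrequired = −£792M − (−£29.68M) = -£762.32 million.

-£762.32 million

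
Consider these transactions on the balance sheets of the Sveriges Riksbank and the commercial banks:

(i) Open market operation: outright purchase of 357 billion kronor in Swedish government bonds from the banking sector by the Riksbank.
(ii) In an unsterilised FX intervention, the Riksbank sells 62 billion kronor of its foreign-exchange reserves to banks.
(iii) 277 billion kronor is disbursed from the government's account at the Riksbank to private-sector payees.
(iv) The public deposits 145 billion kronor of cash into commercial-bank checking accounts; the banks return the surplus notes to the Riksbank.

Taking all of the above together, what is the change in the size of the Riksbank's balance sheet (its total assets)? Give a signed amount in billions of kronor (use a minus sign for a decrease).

+295 billion

OMO purchase (from banks) 357 billion kronor: a Riksbank asset is acquired → +357B.
FX sale 62 billion kronor: a Riksbank asset is shed → −62B.
Government spending 277 billion kronor: only the composition of liabilities changes → 0.
Currency deposit 145 billion kronor: only the composition of liabilities changes → 0.
Net: 357 − 62 + 0 + 0 = +295 billion.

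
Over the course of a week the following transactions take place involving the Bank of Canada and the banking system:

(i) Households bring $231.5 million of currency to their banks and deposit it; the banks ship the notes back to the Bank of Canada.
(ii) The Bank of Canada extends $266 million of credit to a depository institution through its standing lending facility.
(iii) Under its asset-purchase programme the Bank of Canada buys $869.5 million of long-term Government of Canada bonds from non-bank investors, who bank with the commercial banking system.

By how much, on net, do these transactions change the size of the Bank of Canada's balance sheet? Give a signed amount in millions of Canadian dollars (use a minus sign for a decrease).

Currency deposit $231.5 million: only the composition of liabilities changes → 0.
Discount-window loan $266 million: a Bank of Canada asset is acquired → +$266M.
Asset purchase (from non-banks) $869.5 million: a Bank of Canada asset is acquired → +$869.5M.
Net: 0 + 266 + 869.5 = +$1135.5 million.

+$1135.5 million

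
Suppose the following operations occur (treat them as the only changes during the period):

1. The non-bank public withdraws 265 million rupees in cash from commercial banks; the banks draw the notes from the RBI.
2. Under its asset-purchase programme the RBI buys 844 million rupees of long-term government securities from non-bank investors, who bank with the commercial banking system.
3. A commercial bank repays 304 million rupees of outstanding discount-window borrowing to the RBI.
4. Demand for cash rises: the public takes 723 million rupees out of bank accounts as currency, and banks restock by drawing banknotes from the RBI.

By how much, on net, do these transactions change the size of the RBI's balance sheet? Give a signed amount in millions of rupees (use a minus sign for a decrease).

+540 million

RBI balance sheet:
  Assets:      Securities +844M, Loans to banks −304M
  Liabilities: Bank reserves −448M, Currency in circulation +988M
Change in total RBI assets = +540 million.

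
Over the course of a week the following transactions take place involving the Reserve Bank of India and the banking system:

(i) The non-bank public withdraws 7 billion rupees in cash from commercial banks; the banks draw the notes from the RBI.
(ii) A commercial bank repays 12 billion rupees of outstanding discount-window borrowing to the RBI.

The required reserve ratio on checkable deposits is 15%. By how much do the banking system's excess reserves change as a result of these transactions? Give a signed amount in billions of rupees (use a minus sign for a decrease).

Currency withdrawal 7 billion rupees: reserves −7B, deposits −7B.
Discount-window repayment 12 billion rupees: reserves −12B, deposits 0.
Totals: Δreserves = −19B, Δdeposits = −7B.
Δrequired reserves = 15% × −7B = −1.05B.
Δexcess reserves = Δreserves − Δrequired = −19B − (−1.05B) = -17.95 billion.

-17.95 billion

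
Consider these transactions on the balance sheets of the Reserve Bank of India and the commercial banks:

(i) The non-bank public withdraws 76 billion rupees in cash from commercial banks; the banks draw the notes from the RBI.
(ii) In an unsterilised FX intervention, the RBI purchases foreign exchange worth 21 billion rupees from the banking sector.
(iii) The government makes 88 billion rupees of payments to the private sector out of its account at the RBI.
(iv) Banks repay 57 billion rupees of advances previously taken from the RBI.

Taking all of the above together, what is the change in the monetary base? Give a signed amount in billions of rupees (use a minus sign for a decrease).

+52 billion

RBI balance sheet:
  Assets:      Loans to banks −57B, Foreign assets +21B
  Liabilities: Bank reserves −24B, Currency in circulation +76B, Government deposits −88B
Commercial banking system:
  Assets:      Reserves at CB −24B, Foreign assets −21B
  Liabilities: Checkable deposits +12B, Borrowings from CB −57B
Monetary base = currency + reserves: +76B + (−24B) = +52 billion.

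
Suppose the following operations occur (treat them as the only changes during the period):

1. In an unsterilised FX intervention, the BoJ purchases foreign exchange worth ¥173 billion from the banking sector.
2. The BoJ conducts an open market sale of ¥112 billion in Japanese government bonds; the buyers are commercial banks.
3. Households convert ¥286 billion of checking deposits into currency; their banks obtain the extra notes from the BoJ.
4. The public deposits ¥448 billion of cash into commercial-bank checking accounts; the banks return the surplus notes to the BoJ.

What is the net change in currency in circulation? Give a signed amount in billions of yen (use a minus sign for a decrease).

BoJ balance sheet:
  Assets:      Securities −¥112B, Foreign assets +¥173B
  Liabilities: Bank reserves +¥223B, Currency in circulation −¥162B
So the change in currency in circulation is -¥162 billion.

-¥162 billion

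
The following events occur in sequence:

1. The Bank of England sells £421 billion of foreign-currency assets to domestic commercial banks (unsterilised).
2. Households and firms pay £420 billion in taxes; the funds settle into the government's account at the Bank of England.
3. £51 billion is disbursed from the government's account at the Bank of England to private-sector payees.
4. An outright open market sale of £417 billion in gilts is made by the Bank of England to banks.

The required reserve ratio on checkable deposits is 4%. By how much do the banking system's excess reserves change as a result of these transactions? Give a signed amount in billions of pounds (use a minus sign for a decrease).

FX sale £421 billion: reserves −£421B, deposits 0.
Government account inflow £420 billion: reserves −£420B, deposits −£420B.
Government spending £51 billion: reserves +£51B, deposits +£51B.
OMO sale (to banks) £417 billion: reserves −£417B, deposits 0.
Totals: Δreserves = −£1207B, Δdeposits = −£369B.
Δrequired reserves = 4% × −£369B = −£14.76B.
Δexcess reserves = Δreserves − Δrequired = −£1207B − (−£14.76B) = -£1192.24 billion.

-£1192.24 billion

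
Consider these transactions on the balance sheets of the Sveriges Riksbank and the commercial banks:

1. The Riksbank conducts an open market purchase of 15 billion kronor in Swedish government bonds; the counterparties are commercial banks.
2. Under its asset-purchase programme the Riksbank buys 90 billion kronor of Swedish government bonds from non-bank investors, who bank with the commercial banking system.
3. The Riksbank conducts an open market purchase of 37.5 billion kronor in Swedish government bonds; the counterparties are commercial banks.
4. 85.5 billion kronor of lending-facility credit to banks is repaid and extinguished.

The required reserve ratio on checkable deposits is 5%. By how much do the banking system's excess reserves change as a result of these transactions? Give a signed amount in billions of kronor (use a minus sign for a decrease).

+52.5 billion

OMO purchase (from banks) 15 billion kronor: reserves +15B, deposits 0.
Asset purchase (from non-banks) 90 billion kronor: reserves +90B, deposits +90B.
OMO purchase (from banks) 37.5 billion kronor: reserves +37.5B, deposits 0.
Discount-window repayment 85.5 billion kronor: reserves −85.5B, deposits 0.
Totals: Δreserves = +57B, Δdeposits = +90B.
Δrequired reserves = 5% × +90B = +4.5B.
Δexcess reserves = Δreserves − Δrequired = +57B − (+4.5B) = +52.5 billion.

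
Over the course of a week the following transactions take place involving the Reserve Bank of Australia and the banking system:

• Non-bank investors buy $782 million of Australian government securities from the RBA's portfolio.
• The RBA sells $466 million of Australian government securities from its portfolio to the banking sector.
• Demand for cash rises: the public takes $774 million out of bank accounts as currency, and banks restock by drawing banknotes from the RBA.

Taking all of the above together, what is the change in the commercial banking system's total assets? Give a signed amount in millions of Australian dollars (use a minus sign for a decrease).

-$1556 million

Asset sale (to non-banks) $782 million: bank balance sheets shrink → −$782M.
OMO sale (to banks) $466 million: just an asset swap on bank balance sheets → 0.
Currency withdrawal $774 million: bank balance sheets shrink → −$774M.
Net: −782 + 0 − 774 = -$1556 million.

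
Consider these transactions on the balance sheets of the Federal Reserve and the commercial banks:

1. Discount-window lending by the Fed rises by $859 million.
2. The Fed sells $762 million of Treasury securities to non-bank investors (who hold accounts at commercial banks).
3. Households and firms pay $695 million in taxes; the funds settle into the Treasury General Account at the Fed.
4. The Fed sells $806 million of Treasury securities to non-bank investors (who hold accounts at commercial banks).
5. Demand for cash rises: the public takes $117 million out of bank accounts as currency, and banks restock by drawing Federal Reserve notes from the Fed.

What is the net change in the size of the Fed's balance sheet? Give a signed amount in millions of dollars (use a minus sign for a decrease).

Discount-window loan $859 million: a Fed asset is acquired → +$859M.
Asset sale (to non-banks) $762 million: a Fed asset is shed → −$762M.
Government account inflow $695 million: only the composition of liabilities changes → 0.
Asset sale (to non-banks) $806 million: a Fed asset is shed → −$806M.
Currency withdrawal $117 million: only the composition of liabilities changes → 0.
Net: 859 − 762 + 0 − 806 + 0 = -$709 million.

-$709 million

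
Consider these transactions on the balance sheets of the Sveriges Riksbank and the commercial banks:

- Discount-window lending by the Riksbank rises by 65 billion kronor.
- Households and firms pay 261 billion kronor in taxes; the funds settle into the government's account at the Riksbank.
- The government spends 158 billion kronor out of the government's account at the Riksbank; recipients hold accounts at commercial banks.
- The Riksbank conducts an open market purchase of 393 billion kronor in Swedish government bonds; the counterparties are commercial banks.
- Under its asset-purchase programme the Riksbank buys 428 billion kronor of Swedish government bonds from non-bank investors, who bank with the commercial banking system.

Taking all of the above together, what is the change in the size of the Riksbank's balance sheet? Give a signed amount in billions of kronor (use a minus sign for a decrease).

Riksbank balance sheet:
  Assets:      Securities +821B, Loans to banks +65B
  Liabilities: Bank reserves +783B, Government deposits +103B
Change in total Riksbank assets = +886 billion.

+886 billion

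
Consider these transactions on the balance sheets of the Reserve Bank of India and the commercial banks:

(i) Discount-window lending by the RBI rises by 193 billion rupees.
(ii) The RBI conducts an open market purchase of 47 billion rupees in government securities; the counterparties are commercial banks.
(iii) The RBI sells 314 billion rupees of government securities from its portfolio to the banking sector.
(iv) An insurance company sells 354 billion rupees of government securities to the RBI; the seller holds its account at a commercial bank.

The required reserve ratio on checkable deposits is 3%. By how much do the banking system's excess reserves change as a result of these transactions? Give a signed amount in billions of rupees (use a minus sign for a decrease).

Discount-window loan 193 billion rupees: reserves +193B, deposits 0.
OMO purchase (from banks) 47 billion rupees: reserves +47B, deposits 0.
OMO sale (to banks) 314 billion rupees: reserves −314B, deposits 0.
Asset purchase (from non-banks) 354 billion rupees: reserves +354B, deposits +354B.
Totals: Δreserves = +280B, Δdeposits = +354B.
Δrequired reserves = 3% × +354B = +10.62B.
Δexcess reserves = Δreserves − Δrequired = +280B − (+10.62B) = +269.38 billion.

+269.38 billion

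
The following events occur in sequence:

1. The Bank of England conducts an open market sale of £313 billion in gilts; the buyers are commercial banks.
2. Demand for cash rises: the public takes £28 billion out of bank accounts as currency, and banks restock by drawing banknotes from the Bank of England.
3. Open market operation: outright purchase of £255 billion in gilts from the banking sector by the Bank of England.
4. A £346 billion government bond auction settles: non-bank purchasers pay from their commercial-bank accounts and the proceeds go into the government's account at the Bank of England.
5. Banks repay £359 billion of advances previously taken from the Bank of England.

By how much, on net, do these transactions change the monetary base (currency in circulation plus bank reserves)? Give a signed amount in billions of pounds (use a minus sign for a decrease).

OMO sale (to banks) £313 billion: Bank of England balance sheet contracts → −£313B.
Currency withdrawal £28 billion: just a shift between currency and reserves — both are base money → 0.
OMO purchase (from banks) £255 billion: Bank of England balance sheet expands → +£255B.
Government account inflow £346 billion: reserves shift to a non-base liability → −£346B.
Discount-window repayment £359 billion: Bank of England balance sheet contracts → −£359B.
Net: −313 + 0 + 255 − 346 − 359 = -£763 billion.

-£763 billion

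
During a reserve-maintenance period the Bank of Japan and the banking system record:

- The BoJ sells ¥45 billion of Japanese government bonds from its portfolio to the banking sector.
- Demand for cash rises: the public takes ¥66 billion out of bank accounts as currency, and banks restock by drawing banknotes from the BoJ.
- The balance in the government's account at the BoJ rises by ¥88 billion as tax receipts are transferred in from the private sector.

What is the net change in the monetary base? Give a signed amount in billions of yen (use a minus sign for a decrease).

BoJ balance sheet:
  Assets:      Securities −¥45B
  Liabilities: Bank reserves −¥199B, Currency in circulation +¥66B, Government deposits +¥88B
Monetary base = currency + reserves: +¥66B + (−¥199B) = -¥133 billion.

-¥133 billion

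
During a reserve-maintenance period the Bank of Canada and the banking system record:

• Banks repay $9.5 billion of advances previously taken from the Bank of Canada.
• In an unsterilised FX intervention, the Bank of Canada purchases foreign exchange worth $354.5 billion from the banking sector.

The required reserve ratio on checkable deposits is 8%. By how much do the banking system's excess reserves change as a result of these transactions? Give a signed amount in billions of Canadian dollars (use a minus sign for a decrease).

Discount-window repayment $9.5 billion: reserves −$9.5B, deposits 0.
FX purchase $354.5 billion: reserves +$354.5B, deposits 0.
Totals: Δreserves = +$345B, Δdeposits = 0.
Δrequired reserves = 8% × 0 = 0.
Δexcess reserves = Δreserves − Δrequired = +$345B − (0) = +$345 billion.

+$345 billion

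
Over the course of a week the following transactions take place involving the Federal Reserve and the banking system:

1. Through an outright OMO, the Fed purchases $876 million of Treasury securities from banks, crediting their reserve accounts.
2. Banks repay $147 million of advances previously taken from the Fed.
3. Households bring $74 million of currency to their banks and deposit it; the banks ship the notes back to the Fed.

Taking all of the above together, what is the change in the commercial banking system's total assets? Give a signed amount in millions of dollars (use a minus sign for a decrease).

OMO purchase (from banks) $876 million: just an asset swap on bank balance sheets → 0.
Discount-window repayment $147 million: bank balance sheets shrink → −$147M.
Currency deposit $74 million: bank balance sheets expand → +$74M.
Net: 0 − 147 + 74 = -$73 million.

-$73 million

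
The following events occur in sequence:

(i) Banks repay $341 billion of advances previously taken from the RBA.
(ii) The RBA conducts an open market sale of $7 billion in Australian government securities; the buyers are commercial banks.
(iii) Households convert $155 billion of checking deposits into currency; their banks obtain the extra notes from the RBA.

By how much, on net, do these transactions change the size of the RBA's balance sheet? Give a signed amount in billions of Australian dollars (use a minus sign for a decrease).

RBA balance sheet:
  Assets:      Securities −$7B, Loans to banks −$341B
  Liabilities: Bank reserves −$503B, Currency in circulation +$155B
Change in total RBA assets = -$348 billion.

-$348 billion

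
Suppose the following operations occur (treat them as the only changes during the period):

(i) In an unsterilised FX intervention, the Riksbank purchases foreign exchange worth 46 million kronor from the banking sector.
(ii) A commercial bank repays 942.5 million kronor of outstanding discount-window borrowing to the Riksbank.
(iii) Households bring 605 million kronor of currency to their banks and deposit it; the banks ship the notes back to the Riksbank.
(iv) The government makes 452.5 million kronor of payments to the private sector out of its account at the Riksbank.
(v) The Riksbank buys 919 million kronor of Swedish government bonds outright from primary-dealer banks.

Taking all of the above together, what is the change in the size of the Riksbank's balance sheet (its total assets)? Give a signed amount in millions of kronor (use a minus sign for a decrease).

+22.5 million

FX purchase 46 million kronor: a Riksbank asset is acquired → +46M.
Discount-window repayment 942.5 million kronor: a Riksbank asset is shed → −942.5M.
Currency deposit 605 million kronor: only the composition of liabilities changes → 0.
Government spending 452.5 million kronor: only the composition of liabilities changes → 0.
OMO purchase (from banks) 919 million kronor: a Riksbank asset is acquired → +919M.
Net: 46 − 942.5 + 0 + 0 + 919 = +22.5 million.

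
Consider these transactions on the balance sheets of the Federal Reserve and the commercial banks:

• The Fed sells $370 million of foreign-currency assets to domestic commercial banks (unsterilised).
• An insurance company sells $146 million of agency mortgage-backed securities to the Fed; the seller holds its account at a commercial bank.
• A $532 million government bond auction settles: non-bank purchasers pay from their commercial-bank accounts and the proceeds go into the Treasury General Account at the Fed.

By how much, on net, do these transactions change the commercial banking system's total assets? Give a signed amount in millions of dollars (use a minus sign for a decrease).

-$386 million

Fed balance sheet:
  Assets:      Securities +$146M, Foreign assets −$370M
  Liabilities: Bank reserves −$756M, Government deposits +$532M
Commercial banking system:
  Assets:      Reserves at CB −$756M, Foreign assets +$370M
  Liabilities: Checkable deposits −$386M
Change in total bank assets = -$386 million.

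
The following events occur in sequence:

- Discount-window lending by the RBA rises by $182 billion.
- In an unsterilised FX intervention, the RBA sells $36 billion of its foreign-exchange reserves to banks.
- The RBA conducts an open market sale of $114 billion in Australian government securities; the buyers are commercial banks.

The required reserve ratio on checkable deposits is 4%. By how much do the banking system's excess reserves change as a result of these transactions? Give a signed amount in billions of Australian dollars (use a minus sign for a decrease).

+$32 billion

Discount-window loan $182 billion: reserves +$182B, deposits 0.
FX sale $36 billion: reserves −$36B, deposits 0.
OMO sale (to banks) $114 billion: reserves −$114B, deposits 0.
Totals: Δreserves = +$32B, Δdeposits = 0.
Δrequired reserves = 4% × 0 = 0.
Δexcess reserves = Δreserves − Δrequired = +$32B − (0) = +$32 billion.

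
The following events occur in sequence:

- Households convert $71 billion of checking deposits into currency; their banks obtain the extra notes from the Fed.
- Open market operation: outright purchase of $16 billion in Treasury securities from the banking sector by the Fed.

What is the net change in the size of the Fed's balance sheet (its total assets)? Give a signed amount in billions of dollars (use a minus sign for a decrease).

Fed balance sheet:
  Assets:      Securities +$16B
  Liabilities: Bank reserves −$55B, Currency in circulation +$71B
Change in total Fed assets = +$16 billion.

+$16 billion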